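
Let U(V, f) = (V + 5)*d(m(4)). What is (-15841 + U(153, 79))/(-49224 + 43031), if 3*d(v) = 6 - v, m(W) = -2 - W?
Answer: 15209/6193 ≈ 2.4558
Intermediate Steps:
d(v) = 2 - v/3 (d(v) = (6 - v)/3 = 2 - v/3)
U(V, f) = 20 + 4*V (U(V, f) = (V + 5)*(2 - (-2 - 1*4)/3) = (5 + V)*(2 - (-2 - 4)/3) = (5 + V)*(2 - ⅓*(-6)) = (5 + V)*(2 + 2) = (5 + V)*4 = 20 + 4*V)
(-15841 + U(153, 79))/(-49224 + 43031) = (-15841 + (20 + 4*153))/(-49224 + 43031) = (-15841 + (20 + 612))/(-6193) = (-15841 + 632)*(-1/6193) = -15209*(-1/6193) = 15209/6193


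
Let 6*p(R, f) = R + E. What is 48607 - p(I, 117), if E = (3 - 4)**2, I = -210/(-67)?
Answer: 19539737/402 ≈ 48606.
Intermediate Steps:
I = 210/67 (I = -210*(-1/67) = 210/67 ≈ 3.1343)
E = 1 (E = (-1)**2 = 1)
p(R, f) = 1/6 + R/6 (p(R, f) = (R + 1)/6 = (1 + R)/6 = 1/6 + R/6)
48607 - p(I, 117) = 48607 - (1/6 + (1/6)*(210/67)) = 48607 - (1/6 + 35/67) = 48607 - 1*277/402 = 48607 - 277/402 = 19539737/402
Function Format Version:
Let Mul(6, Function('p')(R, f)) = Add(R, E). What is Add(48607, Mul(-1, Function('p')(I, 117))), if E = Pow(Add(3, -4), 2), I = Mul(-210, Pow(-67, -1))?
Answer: Rational(19539737, 402) ≈ 48606.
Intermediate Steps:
I = Rational(210, 67) (I = Mul(-210, Rational(-1, 67)) = Rational(210, 67) ≈ 3.1343)
E = 1 (E = Pow(-1, 2) = 1)
Function('p')(R, f) = Add(Rational(1, 6), Mul(Rational(1, 6), R)) (Function('p')(R, f) = Mul(Rational(1, 6), Add(R, 1)) = Mul(Rational(1, 6), Add(1, R)) = Add(Rational(1, 6), Mul(Rational(1, 6), R)))
Add(48607, Mul(-1, Function('p')(I, 117))) = Add(48607, Mul(-1, Add(Rational(1, 6), Mul(Rational(1, 6), Rational(210, 67))))) = Add(48607, Mul(-1, Add(Rational(1, 6), Rational(35, 67)))) = Add(48607, Mul(-1, Rational(277, 402))) = Add(48607, Rational(-277, 402)) = Rational(19539737, 402)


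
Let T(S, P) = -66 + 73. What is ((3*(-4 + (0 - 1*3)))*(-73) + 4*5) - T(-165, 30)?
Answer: 1546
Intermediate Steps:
T(S, P) = 7
((3*(-4 + (0 - 1*3)))*(-73) + 4*5) - T(-165, 30) = ((3*(-4 + (0 - 1*3)))*(-73) + 4*5) - 1*7 = ((3*(-4 + (0 - 3)))*(-73) + 20) - 7 = ((3*(-4 - 3))*(-73) + 20) - 7 = ((3*(-7))*(-73) + 20) - 7 = (-21*(-73) + 20) - 7 = (1533 + 20) - 7 = 1553 - 7 = 1546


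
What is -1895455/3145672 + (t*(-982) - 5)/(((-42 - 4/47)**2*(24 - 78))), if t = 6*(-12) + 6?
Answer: -26587212975263/20768722935606 ≈ -1.2802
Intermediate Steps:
t = -66 (t = -72 + 6 = -66)
-1895455/3145672 + (t*(-982) - 5)/(((-42 - 4/47)**2*(24 - 78))) = -1895455/3145672 + (-66*(-982) - 5)/(((-42 - 4/47)**2*(24 - 78))) = -1895455*1/3145672 + (64812 - 5)/(((-42 - 4*1/47)**2*(-54))) = -1895455/3145672 + 64807/(((-42 - 4/47)**2*(-54))) = -1895455/3145672 + 64807/(((-1978/47)**2*(-54))) = -1895455/3145672 + 64807/(((3912484/2209)*(-54))) = -1895455/3145672 + 64807/(-211274136/2209) = -1895455/3145672 + 64807*(-2209/211274136) = -1895455/3145672 - 143158663/211274136 = -26587212975263/20768722935606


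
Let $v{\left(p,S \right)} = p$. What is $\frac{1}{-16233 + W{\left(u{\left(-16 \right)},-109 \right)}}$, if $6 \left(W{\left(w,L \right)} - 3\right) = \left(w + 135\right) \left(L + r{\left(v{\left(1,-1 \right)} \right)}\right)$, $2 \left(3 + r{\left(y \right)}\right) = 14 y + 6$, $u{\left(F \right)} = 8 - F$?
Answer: $- \frac{1}{18933} \approx -5.2818 \cdot 10^{-5}$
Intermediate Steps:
$r{\left(y \right)} = 7 y$ ($r{\left(y \right)} = -3 + \frac{14 y + 6}{2} = -3 + \frac{6 + 14 y}{2} = -3 + \left(3 + 7 y\right) = 7 y$)
$W{\left(w,L \right)} = 3 + \frac{\left(7 + L\right) \left(135 + w\right)}{6}$ ($W{\left(w,L \right)} = 3 + \frac{\left(w + 135\right) \left(L + 7 \cdot 1\right)}{6} = 3 + \frac{\left(135 + w\right) \left(L + 7\right)}{6} = 3 + \frac{\left(135 + w\right) \left(7 + L\right)}{6} = 3 + \frac{\left(7 + L\right) \left(135 + w\right)}{6}$)
$\frac{1}{-16233 + W{\left(u{\left(-16 \right)},-109 \right)}} = \frac{1}{-16233 + \left(\frac{321}{2} + \frac{7 \left(8 - -16\right)}{6} + \frac{45}{2} \left(-109\right) + \frac{1}{6} \left(-109\right) \left(8 - -16\right)\right)} = \frac{1}{-16233 + \left(\frac{321}{2} + \frac{7 \left(8 + 16\right)}{6} - \frac{4905}{2} + \frac{1}{6} \left(-109\right) \left(8 + 16\right)\right)} = \frac{1}{-16233 + \left(\frac{321}{2} + \frac{7}{6} \cdot 24 - \frac{4905}{2} + \frac{1}{6} \left(-109\right) 24\right)} = \frac{1}{-16233 + \left(\frac{321}{2} + 28 - \frac{4905}{2} - 436\right)} = \frac{1}{-16233 - 2700} = \frac{1}{-18933} = - \frac{1}{18933}$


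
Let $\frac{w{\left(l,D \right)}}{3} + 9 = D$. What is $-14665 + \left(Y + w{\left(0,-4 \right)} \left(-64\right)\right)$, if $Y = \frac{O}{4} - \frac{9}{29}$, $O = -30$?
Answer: $- \frac{706255}{58} \approx -12177.0$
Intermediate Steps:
$w{\left(l,D \right)} = -27 + 3 D$
$Y = - \frac{453}{58}$ ($Y = - \frac{30}{4} - \frac{9}{29} = \left(-30\right) \frac{1}{4} - \frac{9}{29} = - \frac{15}{2} - \frac{9}{29} = - \frac{453}{58} \approx -7.8103$)
$-14665 + \left(Y + w{\left(0,-4 \right)} \left(-64\right)\right) = -14665 - \left(\frac{453}{58} - \left(-27 + 3 \left(-4\right)\right) \left(-64\right)\right) = -14665 - \left(\frac{453}{58} - \left(-27 - 12\right) \left(-64\right)\right) = -14665 - - \frac{144315}{58} = -14665 + \left(- \frac{453}{58} + 2496\right) = -14665 + \frac{144315}{58} = - \frac{706255}{58}$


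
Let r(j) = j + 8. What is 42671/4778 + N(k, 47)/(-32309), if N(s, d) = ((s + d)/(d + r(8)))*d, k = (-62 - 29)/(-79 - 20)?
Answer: 8597620482239/962820671274 ≈ 8.9296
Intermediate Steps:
r(j) = 8 + j
k = 91/99 (k = -91/(-99) = -91*(-1/99) = 91/99 ≈ 0.91919)
N(s, d) = d*(d + s)/(16 + d) (N(s, d) = ((s + d)/(d + (8 + 8)))*d = ((d + s)/(d + 16))*d = ((d + s)/(16 + d))*d = d*(d + s)/(16 + d))
42671/4778 + N(k, 47)/(-32309) = 42671/4778 + (47*(47 + 91/99)/(16 + 47))/(-32309) = 42671*(1/4778) + (47*(4744/99)/63)*(-1/32309) = 42671/4778 + (47*(1/63)*(4744/99))*(-1/32309) = 42671/4778 + (222968/6237)*(-1/32309) = 42671/4778 - 222968/201511233 = 8597620482239/962820671274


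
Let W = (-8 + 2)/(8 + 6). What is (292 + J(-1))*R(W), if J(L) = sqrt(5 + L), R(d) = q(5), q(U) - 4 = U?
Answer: 2646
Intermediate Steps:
q(U) = 4 + U
W = -3/7 (W = -6/14 = -6*1/14 = -3/7 ≈ -0.42857)
R(d) = 9 (R(d) = 4 + 5 = 9)
(292 + J(-1))*R(W) = (292 + sqrt(5 - 1))*9 = (292 + sqrt(4))*9 = (292 + 2)*9 = 294*9 = 2646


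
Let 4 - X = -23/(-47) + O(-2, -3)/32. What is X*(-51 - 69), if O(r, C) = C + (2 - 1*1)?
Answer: -40305/94 ≈ -428.78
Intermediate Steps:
O(r, C) = 1 + C (O(r, C) = C + (2 - 1) = C + 1 = 1 + C)
X = 2687/752 (X = 4 - (-23/(-47) + (1 - 3)/32) = 4 - (-23*(-1/47) - 2*1/32) = 4 - (23/47 - 1/16) = 4 - 1*321/752 = 4 - 321/752 = 2687/752 ≈ 3.5731)
X*(-51 - 69) = 2687*(-51 - 69)/752 = (2687/752)*(-120) = -40305/94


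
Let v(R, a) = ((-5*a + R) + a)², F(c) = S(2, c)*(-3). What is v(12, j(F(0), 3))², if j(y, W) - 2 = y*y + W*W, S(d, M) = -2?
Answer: 959512576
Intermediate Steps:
F(c) = 6 (F(c) = -2*(-3) = 6)
j(y, W) = 2 + W² + y² (j(y, W) = 2 + (y*y + W*W) = 2 + (y² + W²) = 2 + (W² + y²) = 2 + W² + y²)
v(R, a) = (R - 4*a)² (v(R, a) = ((R - 5*a) + a)² = (R - 4*a)²)
v(12, j(F(0), 3))² = ((12 - 4*(2 + 3² + 6²))²)² = ((12 - 4*(2 + 9 + 36))²)² = ((12 - 4*47)²)² = ((12 - 188)²)² = ((-176)²)² = 30976² = 959512576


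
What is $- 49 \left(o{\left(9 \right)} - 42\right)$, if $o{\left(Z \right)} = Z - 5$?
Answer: $1862$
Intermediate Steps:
$o{\left(Z \right)} = -5 + Z$ ($o{\left(Z \right)} = Z - 5 = -5 + Z$)
$- 49 \left(o{\left(9 \right)} - 42\right) = - 49 \left(\left(-5 + 9\right) - 42\right) = - 49 \left(4 - 42\right) = \left(-49\right) \left(-38\right) = 1862$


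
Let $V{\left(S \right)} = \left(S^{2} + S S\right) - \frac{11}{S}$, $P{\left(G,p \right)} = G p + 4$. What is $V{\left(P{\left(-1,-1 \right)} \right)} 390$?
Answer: $18642$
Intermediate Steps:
$P{\left(G,p \right)} = 4 + G p$
$V{\left(S \right)} = - \frac{11}{S} + 2 S^{2}$ ($V{\left(S \right)} = \left(S^{2} + S^{2}\right) - \frac{11}{S} = 2 S^{2} - \frac{11}{S} = - \frac{11}{S} + 2 S^{2}$)
$V{\left(P{\left(-1,-1 \right)} \right)} 390 = \frac{-11 + 2 \left(4 - -1\right)^{3}}{4 - -1} \cdot 390 = \frac{-11 + 2 \left(4 + 1\right)^{3}}{4 + 1} \cdot 390 = \frac{-11 + 2 \cdot 5^{3}}{5} \cdot 390 = \frac{-11 + 2 \cdot 125}{5} \cdot 390 = \frac{-11 + 250}{5} \cdot 390 = \frac{1}{5} \cdot 239 \cdot 390 = \frac{239}{5} \cdot 390 = 18642$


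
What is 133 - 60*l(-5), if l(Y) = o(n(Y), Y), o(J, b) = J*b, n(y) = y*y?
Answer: 7633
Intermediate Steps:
n(y) = y²
l(Y) = Y³ (l(Y) = Y²*Y = Y³)
133 - 60*l(-5) = 133 - 60*(-5)³ = 133 - 60*(-125) = 133 + 7500 = 7633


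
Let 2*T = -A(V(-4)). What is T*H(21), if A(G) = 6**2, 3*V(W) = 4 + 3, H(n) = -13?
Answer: 234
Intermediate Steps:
V(W) = 7/3 (V(W) = (4 + 3)/3 = (1/3)*7 = 7/3)
A(G) = 36
T = -18 (T = (-1*36)/2 = (1/2)*(-36) = -18)
T*H(21) = -18*(-13) = 234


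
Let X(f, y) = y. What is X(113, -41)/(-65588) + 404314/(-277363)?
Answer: -26506774749/18191684444 ≈ -1.4571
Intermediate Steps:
X(113, -41)/(-65588) + 404314/(-277363) = -41/(-65588) + 404314/(-277363) = -41*(-1/65588) + 404314*(-1/277363) = 41/65588 - 404314/277363 = -26506774749/18191684444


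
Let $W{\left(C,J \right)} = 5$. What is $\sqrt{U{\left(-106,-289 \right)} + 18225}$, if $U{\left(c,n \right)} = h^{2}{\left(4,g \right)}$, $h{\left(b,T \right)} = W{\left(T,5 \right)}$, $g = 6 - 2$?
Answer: $5 \sqrt{730} \approx 135.09$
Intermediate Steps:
$g = 4$ ($g = 6 - 2 = 4$)
$h{\left(b,T \right)} = 5$
$U{\left(c,n \right)} = 25$ ($U{\left(c,n \right)} = 5^{2} = 25$)
$\sqrt{U{\left(-106,-289 \right)} + 18225} = \sqrt{25 + 18225} = \sqrt{18250} = 5 \sqrt{730}$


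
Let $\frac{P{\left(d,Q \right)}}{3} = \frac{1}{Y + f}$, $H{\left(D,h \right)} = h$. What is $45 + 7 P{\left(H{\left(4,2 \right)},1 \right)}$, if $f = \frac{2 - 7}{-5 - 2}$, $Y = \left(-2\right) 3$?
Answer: $\frac{1518}{37} \approx 41.027$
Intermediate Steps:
$Y = -6$
$f = \frac{5}{7}$ ($f = - \frac{5}{-7} = \left(-5\right) \left(- \frac{1}{7}\right) = \frac{5}{7} \approx 0.71429$)
$P{\left(d,Q \right)} = - \frac{21}{37}$ ($P{\left(d,Q \right)} = \frac{3}{-6 + \frac{5}{7}} = \frac{3}{- \frac{37}{7}} = 3 \left(- \frac{7}{37}\right) = - \frac{21}{37}$)
$45 + 7 P{\left(H{\left(4,2 \right)},1 \right)} = 45 + 7 \left(- \frac{21}{37}\right) = 45 - \frac{147}{37} = \frac{1518}{37}$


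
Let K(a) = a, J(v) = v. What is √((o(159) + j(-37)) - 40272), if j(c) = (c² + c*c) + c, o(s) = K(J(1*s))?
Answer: 2*I*√9353 ≈ 193.42*I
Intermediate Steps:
o(s) = s (o(s) = 1*s = s)
j(c) = c + 2*c² (j(c) = (c² + c²) + c = 2*c² + c = c + 2*c²)
√((o(159) + j(-37)) - 40272) = √((159 - 37*(1 + 2*(-37))) - 40272) = √((159 - 37*(1 - 74)) - 40272) = √((159 - 37*(-73)) - 40272) = √((159 + 2701) - 40272) = √(2860 - 40272) = √(-37412) = 2*I*√9353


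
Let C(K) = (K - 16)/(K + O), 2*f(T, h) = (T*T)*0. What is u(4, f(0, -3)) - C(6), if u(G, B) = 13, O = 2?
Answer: 57/4 ≈ 14.250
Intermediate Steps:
f(T, h) = 0 (f(T, h) = ((T*T)*0)/2 = (T**2*0)/2 = (1/2)*0 = 0)
C(K) = (-16 + K)/(2 + K) (C(K) = (K - 16)/(K + 2) = (-16 + K)/(2 + K))
u(4, f(0, -3)) - C(6) = 13 - (-16 + 6)/(2 + 6) = 13 - (-10)/8 = 13 - 1*(-5/4) = 13 + 5/4 = 57/4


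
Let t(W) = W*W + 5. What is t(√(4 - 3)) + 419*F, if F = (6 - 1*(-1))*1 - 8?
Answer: -413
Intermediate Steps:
t(W) = 5 + W² (t(W) = W² + 5 = 5 + W²)
F = -1 (F = (6 + 1)*1 - 8 = 7*1 - 8 = 7 - 8 = -1)
t(√(4 - 3)) + 419*F = (5 + (√(4 - 3))²) + 419*(-1) = (5 + (√1)²) - 419 = (5 + 1²) - 419 = (5 + 1) - 419 = 6 - 419 = -413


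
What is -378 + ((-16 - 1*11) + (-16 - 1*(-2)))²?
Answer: 1303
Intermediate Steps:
-378 + ((-16 - 1*11) + (-16 - 1*(-2)))² = -378 + ((-16 - 11) + (-16 + 2))² = -378 + (-27 - 14)² = -378 + (-41)² = -378 + 1681 = 1303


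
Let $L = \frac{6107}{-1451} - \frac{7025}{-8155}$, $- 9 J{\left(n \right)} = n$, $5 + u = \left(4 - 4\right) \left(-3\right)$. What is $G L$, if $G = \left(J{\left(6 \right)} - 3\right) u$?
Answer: $- \frac{435702410}{7099743} \approx -61.369$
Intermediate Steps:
$u = -5$ ($u = -5 + \left(4 - 4\right) \left(-3\right) = -5 + 0 \left(-3\right) = -5 + 0 = -5$)
$J{\left(n \right)} = - \frac{n}{9}$
$L = - \frac{7921862}{2366581}$ ($L = 6107 \left(- \frac{1}{1451}\right) - - \frac{1405}{1631} = - \frac{6107}{1451} + \frac{1405}{1631} = - \frac{7921862}{2366581} \approx -3.3474$)
$G = \frac{55}{3}$ ($G = \left(\left(- \frac{1}{9}\right) 6 - 3\right) \left(-5\right) = \left(- \frac{2}{3} - 3\right) \left(-5\right) = \left(- \frac{11}{3}\right) \left(-5\right) = \frac{55}{3} \approx 18.333$)
$G L = \frac{55}{3} \left(- \frac{7921862}{2366581}\right) = - \frac{435702410}{7099743}$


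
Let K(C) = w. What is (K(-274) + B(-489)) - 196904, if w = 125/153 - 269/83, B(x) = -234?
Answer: -2503486244/12699 ≈ -1.9714e+5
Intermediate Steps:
w = -30782/12699 (w = 125*(1/153) - 269*1/83 = 125/153 - 269/83 = -30782/12699 ≈ -2.4240)
K(C) = -30782/12699
(K(-274) + B(-489)) - 196904 = (-30782/12699 - 234) - 196904 = -3002348/12699 - 196904 = -2503486244/12699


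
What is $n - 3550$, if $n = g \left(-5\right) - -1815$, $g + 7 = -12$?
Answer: $-1640$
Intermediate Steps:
$g = -19$ ($g = -7 - 12 = -19$)
$n = 1910$ ($n = \left(-19\right) \left(-5\right) - -1815 = 95 + 1815 = 1910$)
$n - 3550 = 1910 - 3550 = -1640$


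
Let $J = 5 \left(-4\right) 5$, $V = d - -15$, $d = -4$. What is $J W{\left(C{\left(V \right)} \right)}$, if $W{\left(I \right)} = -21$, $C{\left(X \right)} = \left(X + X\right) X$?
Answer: $2100$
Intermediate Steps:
$V = 11$ ($V = -4 - -15 = -4 + 15 = 11$)
$C{\left(X \right)} = 2 X^{2}$ ($C{\left(X \right)} = 2 X X = 2 X^{2}$)
$J = -100$ ($J = \left(-20\right) 5 = -100$)
$J W{\left(C{\left(V \right)} \right)} = \left(-100\right) \left(-21\right) = 2100$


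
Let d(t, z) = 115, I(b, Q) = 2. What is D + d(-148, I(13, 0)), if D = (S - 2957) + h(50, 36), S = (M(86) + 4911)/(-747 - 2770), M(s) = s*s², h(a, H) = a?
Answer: -10460431/3517 ≈ -2974.3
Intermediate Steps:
M(s) = s³
S = -640967/3517 (S = (86³ + 4911)/(-747 - 2770) = (636056 + 4911)/(-3517) = 640967*(-1/3517) = -640967/3517 ≈ -182.25)
D = -10864886/3517 (D = (-640967/3517 - 2957) + 50 = -11040736/3517 + 50 = -10864886/3517 ≈ -3089.3)
D + d(-148, I(13, 0)) = -10864886/3517 + 115 = -10460431/3517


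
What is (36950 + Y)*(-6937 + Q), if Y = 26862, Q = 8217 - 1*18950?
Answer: -1127558040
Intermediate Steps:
Q = -10733 (Q = 8217 - 18950 = -10733)
(36950 + Y)*(-6937 + Q) = (36950 + 26862)*(-6937 - 10733) = 63812*(-17670) = -1127558040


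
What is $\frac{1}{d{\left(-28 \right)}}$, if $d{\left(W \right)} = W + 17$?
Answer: $- \frac{1}{11} \approx -0.090909$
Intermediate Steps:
$d{\left(W \right)} = 17 + W$
$\frac{1}{d{\left(-28 \right)}} = \frac{1}{17 - 28} = \frac{1}{-11} = - \frac{1}{11}$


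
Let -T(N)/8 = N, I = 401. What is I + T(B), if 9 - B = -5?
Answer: 289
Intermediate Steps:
B = 14 (B = 9 - 1*(-5) = 9 + 5 = 14)
T(N) = -8*N
I + T(B) = 401 - 8*14 = 401 - 112 = 289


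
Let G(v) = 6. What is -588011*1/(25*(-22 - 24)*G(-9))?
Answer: 588011/6900 ≈ 85.219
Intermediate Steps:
-588011*1/(25*(-22 - 24)*G(-9)) = -588011*1/(150*(-22 - 24)) = -588011/((25*(-46))*6) = -588011/((-1150*6)) = -588011/(-6900) = -588011*(-1/6900) = 588011/6900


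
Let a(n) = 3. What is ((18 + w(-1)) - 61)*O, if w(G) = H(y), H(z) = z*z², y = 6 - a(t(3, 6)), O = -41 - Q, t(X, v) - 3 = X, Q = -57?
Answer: -256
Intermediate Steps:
t(X, v) = 3 + X
O = 16 (O = -41 - 1*(-57) = -41 + 57 = 16)
y = 3 (y = 6 - 1*3 = 6 - 3 = 3)
H(z) = z³
w(G) = 27 (w(G) = 3³ = 27)
((18 + w(-1)) - 61)*O = ((18 + 27) - 61)*16 = (45 - 61)*16 = -16*16 = -256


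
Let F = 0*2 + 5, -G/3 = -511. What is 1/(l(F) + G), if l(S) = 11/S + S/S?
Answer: 5/7681 ≈ 0.00065096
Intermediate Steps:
G = 1533 (G = -3*(-511) = 1533)
F = 5 (F = 0 + 5 = 5)
l(S) = 1 + 11/S (l(S) = 11/S + 1 = 1 + 11/S)
1/(l(F) + G) = 1/((11 + 5)/5 + 1533) = 1/((⅕)*16 + 1533) = 1/(16/5 + 1533) = 1/(7681/5) = 5/7681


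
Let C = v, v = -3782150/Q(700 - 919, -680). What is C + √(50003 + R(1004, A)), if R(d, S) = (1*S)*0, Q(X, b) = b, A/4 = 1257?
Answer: 378215/68 + √50003 ≈ 5785.6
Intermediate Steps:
A = 5028 (A = 4*1257 = 5028)
R(d, S) = 0 (R(d, S) = S*0 = 0)
v = 378215/68 (v = -3782150/(-680) = -3782150*(-1/680) = 378215/68 ≈ 5562.0)
C = 378215/68 ≈ 5562.0
C + √(50003 + R(1004, A)) = 378215/68 + √(50003 + 0) = 378215/68 + √50003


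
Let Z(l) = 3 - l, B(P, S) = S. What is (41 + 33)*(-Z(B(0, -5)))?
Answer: -592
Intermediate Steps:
(41 + 33)*(-Z(B(0, -5))) = (41 + 33)*(-(3 - 1*(-5))) = 74*(-(3 + 5)) = 74*(-1*8) = 74*(-8) = -592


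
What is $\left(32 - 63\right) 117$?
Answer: $-3627$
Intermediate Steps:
$\left(32 - 63\right) 117 = \left(-31\right) 117 = -3627$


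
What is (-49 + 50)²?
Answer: 1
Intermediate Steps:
(-49 + 50)² = 1² = 1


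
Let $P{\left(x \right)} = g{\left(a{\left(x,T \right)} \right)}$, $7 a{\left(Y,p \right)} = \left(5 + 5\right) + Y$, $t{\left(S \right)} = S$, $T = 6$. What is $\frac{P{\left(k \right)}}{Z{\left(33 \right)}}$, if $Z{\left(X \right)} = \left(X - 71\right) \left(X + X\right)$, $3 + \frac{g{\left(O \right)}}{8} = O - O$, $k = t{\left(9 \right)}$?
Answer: $\frac{2}{209} \approx 0.0095694$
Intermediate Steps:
$a{\left(Y,p \right)} = \frac{10}{7} + \frac{Y}{7}$ ($a{\left(Y,p \right)} = \frac{\left(5 + 5\right) + Y}{7} = \frac{10 + Y}{7} = \frac{10}{7} + \frac{Y}{7}$)
$k = 9$
$g{\left(O \right)} = -24$ ($g{\left(O \right)} = -24 + 8 \left(O - O\right) = -24 + 8 \cdot 0 = -24 + 0 = -24$)
$P{\left(x \right)} = -24$
$Z{\left(X \right)} = 2 X \left(-71 + X\right)$ ($Z{\left(X \right)} = \left(-71 + X\right) 2 X = 2 X \left(-71 + X\right)$)
$\frac{P{\left(k \right)}}{Z{\left(33 \right)}} = - \frac{24}{2 \cdot 33 \left(-71 + 33\right)} = - \frac{24}{2 \cdot 33 \left(-38\right)} = - \frac{24}{-2508} = \left(-24\right) \left(- \frac{1}{2508}\right) = \frac{2}{209}$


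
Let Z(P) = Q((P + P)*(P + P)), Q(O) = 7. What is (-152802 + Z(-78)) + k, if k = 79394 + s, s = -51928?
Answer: -125329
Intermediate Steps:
Z(P) = 7
k = 27466 (k = 79394 - 51928 = 27466)
(-152802 + Z(-78)) + k = (-152802 + 7) + 27466 = -152795 + 27466 = -125329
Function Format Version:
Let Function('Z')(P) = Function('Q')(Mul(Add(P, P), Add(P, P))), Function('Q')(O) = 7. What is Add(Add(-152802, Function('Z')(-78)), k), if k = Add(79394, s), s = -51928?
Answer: -125329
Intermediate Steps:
Function('Z')(P) = 7
k = 27466 (k = Add(79394, -51928) = 27466)
Add(Add(-152802, Function('Z')(-78)), k) = Add(Add(-152802, 7), 27466) = Add(-152795, 27466) = -125329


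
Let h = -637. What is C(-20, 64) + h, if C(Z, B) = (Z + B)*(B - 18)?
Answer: 1387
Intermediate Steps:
C(Z, B) = (-18 + B)*(B + Z) (C(Z, B) = (B + Z)*(-18 + B) = (-18 + B)*(B + Z))
C(-20, 64) + h = (64² - 18*64 - 18*(-20) + 64*(-20)) - 637 = (4096 - 1152 + 360 - 1280) - 637 = 2024 - 637 = 1387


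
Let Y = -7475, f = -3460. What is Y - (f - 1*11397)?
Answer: 7382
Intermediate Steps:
Y - (f - 1*11397) = -7475 - (-3460 - 1*11397) = -7475 - (-3460 - 11397) = -7475 - 1*(-14857) = -7475 + 14857 = 7382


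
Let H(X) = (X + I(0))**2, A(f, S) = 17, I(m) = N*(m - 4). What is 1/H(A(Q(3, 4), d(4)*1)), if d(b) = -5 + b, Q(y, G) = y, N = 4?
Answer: 1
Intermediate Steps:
I(m) = -16 + 4*m (I(m) = 4*(m - 4) = 4*(-4 + m) = -16 + 4*m)
H(X) = (-16 + X)**2 (H(X) = (X + (-16 + 4*0))**2 = (X + (-16 + 0))**2 = (X - 16)**2 = (-16 + X)**2)
1/H(A(Q(3, 4), d(4)*1)) = 1/((-16 + 17)**2) = 1/(1**2) = 1/1 = 1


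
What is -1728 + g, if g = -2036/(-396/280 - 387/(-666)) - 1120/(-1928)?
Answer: 186229088/260039 ≈ 716.16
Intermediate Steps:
g = 635576480/260039 (g = -2036/(-396*1/280 - 387*(-1/666)) - 1120*(-1/1928) = -2036/(-99/70 + 43/74) + 140/241 = -2036/(-1079/1295) + 140/241 = -2036*(-1295/1079) + 140/241 = 2636620/1079 + 140/241 = 635576480/260039 ≈ 2444.2)
-1728 + g = -1728 + 635576480/260039 = 186229088/260039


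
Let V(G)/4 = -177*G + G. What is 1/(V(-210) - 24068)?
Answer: 1/123772 ≈ 8.0794e-6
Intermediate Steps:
V(G) = -704*G (V(G) = 4*(-177*G + G) = 4*(-176*G) = -704*G)
1/(V(-210) - 24068) = 1/(-704*(-210) - 24068) = 1/(147840 - 24068) = 1/123772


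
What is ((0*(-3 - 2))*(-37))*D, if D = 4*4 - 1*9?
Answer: 0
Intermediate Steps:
D = 7 (D = 16 - 9 = 7)
((0*(-3 - 2))*(-37))*D = ((0*(-3 - 2))*(-37))*7 = ((0*(-5))*(-37))*7 = (0*(-37))*7 = 0*7 = 0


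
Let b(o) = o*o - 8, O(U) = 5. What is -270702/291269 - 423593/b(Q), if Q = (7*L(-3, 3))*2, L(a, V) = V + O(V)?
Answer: -126773029789/3651348184 ≈ -34.719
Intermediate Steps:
L(a, V) = 5 + V (L(a, V) = V + 5 = 5 + V)
Q = 112 (Q = (7*(5 + 3))*2 = (7*8)*2 = 56*2 = 112)
b(o) = -8 + o**2 (b(o) = o**2 - 8 = -8 + o**2)
-270702/291269 - 423593/b(Q) = -270702/291269 - 423593/(-8 + 112**2) = -270702*1/291269 - 423593/(-8 + 12544) = -270702/291269 - 423593/12536 = -126773029789/3651348184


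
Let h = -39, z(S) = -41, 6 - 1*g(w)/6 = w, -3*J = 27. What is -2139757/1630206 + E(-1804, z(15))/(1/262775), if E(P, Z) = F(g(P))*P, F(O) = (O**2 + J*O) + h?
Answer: -91067310394841766448357/1630206 ≈ -5.5862e+16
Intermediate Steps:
J = -9 (J = -1/3*27 = -9)
g(w) = 36 - 6*w
F(O) = -39 + O**2 - 9*O (F(O) = (O**2 - 9*O) - 39 = -39 + O**2 - 9*O)
E(P, Z) = P*(-363 + (36 - 6*P)**2 + 54*P) (E(P, Z) = (-39 + (36 - 6*P)**2 - 9*(36 - 6*P))*P = (-39 + (36 - 6*P)**2 + (-324 + 54*P))*P = (-363 + (36 - 6*P)**2 + 54*P)*P = P*(-363 + (36 - 6*P)**2 + 54*P))
-2139757/1630206 + E(-1804, z(15))/(1/262775) = -2139757/1630206 + (3*(-1804)*(311 - 126*(-1804) + 12*(-1804)**2))/(1/262775) = -2139757*1/1630206 + (3*(-1804)*(311 + 227304 + 12*3254416))/(1/262775) = -2139757/1630206 + (3*(-1804)*(311 + 227304 + 39052992))*262775 = -2139757/1630206 + (3*(-1804)*39280607)*262775 = -2139757/1630206 - 212586645084*262775 = -2139757/1630206 - 55862455661948100 = -91067310394841766448357/1630206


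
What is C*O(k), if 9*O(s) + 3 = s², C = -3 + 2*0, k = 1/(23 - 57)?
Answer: 3467/3468 ≈ 0.99971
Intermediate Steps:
k = -1/34 (k = 1/(-34) = -1/34 ≈ -0.029412)
C = -3 (C = -3 + 0 = -3)
O(s) = -⅓ + s²/9
C*O(k) = -3*(-⅓ + (-1/34)²/9) = -3*(-⅓ + (⅑)*(1/1156)) = -3*(-⅓ + 1/10404) = -3*(-3467/10404) = 3467/3468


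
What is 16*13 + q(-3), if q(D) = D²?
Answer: 217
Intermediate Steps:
16*13 + q(-3) = 16*13 + (-3)² = 208 + 9 = 217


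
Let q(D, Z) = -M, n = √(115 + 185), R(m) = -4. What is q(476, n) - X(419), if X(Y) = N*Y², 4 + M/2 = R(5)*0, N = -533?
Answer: 93574021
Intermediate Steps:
n = 10*√3 (n = √300 = 10*√3 ≈ 17.320)
M = -8 (M = -8 + 2*(-4*0) = -8 + 2*0 = -8 + 0 = -8)
q(D, Z) = 8 (q(D, Z) = -1*(-8) = 8)
X(Y) = -533*Y²
q(476, n) - X(419) = 8 - (-533)*419² = 8 - (-533)*175561 = 8 - 1*(-93574013) = 8 + 93574013 = 93574021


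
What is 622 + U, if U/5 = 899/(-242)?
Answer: 146029/242 ≈ 603.43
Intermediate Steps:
U = -4495/242 (U = 5*(899/(-242)) = 5*(899*(-1/242)) = 5*(-899/242) = -4495/242 ≈ -18.574)
622 + U = 622 - 4495/242 = 146029/242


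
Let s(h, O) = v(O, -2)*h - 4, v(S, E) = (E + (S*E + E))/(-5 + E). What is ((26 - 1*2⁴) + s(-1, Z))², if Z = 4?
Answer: 900/49 ≈ 18.367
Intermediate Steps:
v(S, E) = (2*E + E*S)/(-5 + E) (v(S, E) = (E + (E*S + E))/(-5 + E) = (E + (E + E*S))/(-5 + E) = (2*E + E*S)/(-5 + E))
s(h, O) = -4 + h*(4/7 + 2*O/7) (s(h, O) = (-2*(2 + O)/(-5 - 2))*h - 4 = (-2*(2 + O)/(-7))*h - 4 = (-2*(-⅐)*(2 + O))*h - 4 = (4/7 + 2*O/7)*h - 4 = h*(4/7 + 2*O/7) - 4 = -4 + h*(4/7 + 2*O/7))
((26 - 1*2⁴) + s(-1, Z))² = ((26 - 1*2⁴) + (-4 + (2/7)*(-1)*(2 + 4)))² = ((26 - 1*16) + (-4 + (2/7)*(-1)*6))² = ((26 - 16) + (-4 - 12/7))² = (10 - 40/7)² = (30/7)² = 900/49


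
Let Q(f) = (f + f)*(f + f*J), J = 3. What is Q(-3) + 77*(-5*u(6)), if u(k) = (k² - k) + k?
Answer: -13788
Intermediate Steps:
Q(f) = 8*f² (Q(f) = (f + f)*(f + f*3) = (2*f)*(f + 3*f) = (2*f)*(4*f) = 8*f²)
u(k) = k²
Q(-3) + 77*(-5*u(6)) = 8*(-3)² + 77*(-5*6²) = 8*9 + 77*(-5*36) = 72 + 77*(-180) = 72 - 13860 = -13788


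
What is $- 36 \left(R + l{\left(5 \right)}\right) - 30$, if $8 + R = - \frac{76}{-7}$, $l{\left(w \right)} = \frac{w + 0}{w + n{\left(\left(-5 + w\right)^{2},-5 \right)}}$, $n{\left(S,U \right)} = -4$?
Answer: $- \frac{2190}{7} \approx -312.86$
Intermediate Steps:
$l{\left(w \right)} = \frac{w}{-4 + w}$ ($l{\left(w \right)} = \frac{w + 0}{w - 4} = \frac{w}{-4 + w}$)
$R = \frac{20}{7}$ ($R = -8 - \frac{76}{-7} = -8 - - \frac{76}{7} = -8 + \frac{76}{7} = \frac{20}{7} \approx 2.8571$)
$- 36 \left(R + l{\left(5 \right)}\right) - 30 = - 36 \left(\frac{20}{7} + \frac{5}{-4 + 5}\right) - 30 = - 36 \left(\frac{20}{7} + \frac{5}{1}\right) - 30 = - 36 \left(\frac{20}{7} + 5 \cdot 1\right) - 30 = - 36 \left(\frac{20}{7} + 5\right) - 30 = \left(-36\right) \frac{55}{7} - 30 = - \frac{1980}{7} - 30 = - \frac{2190}{7}$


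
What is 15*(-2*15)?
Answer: -450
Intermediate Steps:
15*(-2*15) = 15*(-30) = -450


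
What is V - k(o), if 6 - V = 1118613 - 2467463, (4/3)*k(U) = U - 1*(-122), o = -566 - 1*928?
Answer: 1349885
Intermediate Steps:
o = -1494 (o = -566 - 928 = -1494)
k(U) = 183/2 + 3*U/4 (k(U) = 3*(U - 1*(-122))/4 = 3*(U + 122)/4 = 3*(122 + U)/4 = 183/2 + 3*U/4)
V = 1348856 (V = 6 - (1118613 - 2467463) = 6 - 1*(-1348850) = 6 + 1348850 = 1348856)
V - k(o) = 1348856 - (183/2 + (¾)*(-1494)) = 1348856 - (183/2 - 2241/2) = 1348856 - 1*(-1029) = 1348856 + 1029 = 1349885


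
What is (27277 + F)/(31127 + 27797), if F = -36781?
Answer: -2376/14731 ≈ -0.16129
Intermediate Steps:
(27277 + F)/(31127 + 27797) = (27277 - 36781)/(31127 + 27797) = -9504/58924 = -9504*1/58924 = -2376/14731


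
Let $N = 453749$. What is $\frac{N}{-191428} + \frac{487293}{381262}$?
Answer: $- \frac{39857863417}{36492111068} \approx -1.0922$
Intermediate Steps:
$\frac{N}{-191428} + \frac{487293}{381262} = \frac{453749}{-191428} + \frac{487293}{381262} = 453749 \left(- \frac{1}{191428}\right) + 487293 \cdot \frac{1}{381262} = - \frac{453749}{191428} + \frac{487293}{381262} = - \frac{39857863417}{36492111068}$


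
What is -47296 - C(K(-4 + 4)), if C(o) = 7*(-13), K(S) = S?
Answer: -47205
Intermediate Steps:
C(o) = -91
-47296 - C(K(-4 + 4)) = -47296 - 1*(-91) = -47296 + 91 = -47205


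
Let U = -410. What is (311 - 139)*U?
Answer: -70520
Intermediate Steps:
(311 - 139)*U = (311 - 139)*(-410) = 172*(-410) = -70520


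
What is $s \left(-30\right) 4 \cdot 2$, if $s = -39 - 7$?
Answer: $11040$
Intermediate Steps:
$s = -46$ ($s = -39 - 7 = -46$)
$s \left(-30\right) 4 \cdot 2 = \left(-46\right) \left(-30\right) 4 \cdot 2 = 1380 \cdot 8 = 11040$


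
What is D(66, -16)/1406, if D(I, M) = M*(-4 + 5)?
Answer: -8/703 ≈ -0.011380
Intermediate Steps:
D(I, M) = M (D(I, M) = M*1 = M)
D(66, -16)/1406 = -16/1406 = -16*1/1406 = -8/703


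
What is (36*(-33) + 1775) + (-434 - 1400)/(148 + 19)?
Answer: 96195/167 ≈ 576.02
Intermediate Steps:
(36*(-33) + 1775) + (-434 - 1400)/(148 + 19) = (-1188 + 1775) - 1834/167 = 587 - 1834*1/167 = 587 - 1834/167 = 96195/167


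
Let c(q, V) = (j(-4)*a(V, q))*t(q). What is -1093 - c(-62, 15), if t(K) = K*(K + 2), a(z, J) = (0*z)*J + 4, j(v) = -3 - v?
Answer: -15973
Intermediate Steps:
a(z, J) = 4 (a(z, J) = 0*J + 4 = 0 + 4 = 4)
t(K) = K*(2 + K)
c(q, V) = 4*q*(2 + q) (c(q, V) = ((-3 - 1*(-4))*4)*(q*(2 + q)) = ((-3 + 4)*4)*(q*(2 + q)) = (1*4)*(q*(2 + q)) = 4*(q*(2 + q)) = 4*q*(2 + q))
-1093 - c(-62, 15) = -1093 - 4*(-62)*(2 - 62) = -1093 - 4*(-62)*(-60) = -1093 - 1*14880 = -1093 - 14880 = -15973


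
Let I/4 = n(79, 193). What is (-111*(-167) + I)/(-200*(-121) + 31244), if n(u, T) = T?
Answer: 19309/55444 ≈ 0.34826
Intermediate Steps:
I = 772 (I = 4*193 = 772)
(-111*(-167) + I)/(-200*(-121) + 31244) = (-111*(-167) + 772)/(-200*(-121) + 31244) = (18537 + 772)/(24200 + 31244) = 19309/55444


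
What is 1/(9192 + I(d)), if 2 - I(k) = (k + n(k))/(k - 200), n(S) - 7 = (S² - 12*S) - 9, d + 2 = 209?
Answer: 7/23788 ≈ 0.00029427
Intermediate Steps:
d = 207 (d = -2 + 209 = 207)
n(S) = -2 + S² - 12*S (n(S) = 7 + ((S² - 12*S) - 9) = 7 + (-9 + S² - 12*S) = -2 + S² - 12*S)
I(k) = 2 - (-2 + k² - 11*k)/(-200 + k) (I(k) = 2 - (k + (-2 + k² - 12*k))/(k - 200) = 2 - (-2 + k² - 11*k)/(-200 + k))
1/(9192 + I(d)) = 1/(9192 + (-398 - 1*207² + 13*207)/(-200 + 207)) = 1/(9192 + (-398 - 1*42849 + 2691)/7) = 1/(9192 + (-398 - 42849 + 2691)/7) = 1/(9192 + (⅐)*(-40556)) = 1/(9192 - 40556/7) = 1/(23788/7) = 7/23788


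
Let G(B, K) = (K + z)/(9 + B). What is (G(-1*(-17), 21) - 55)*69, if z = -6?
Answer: -97635/26 ≈ -3755.2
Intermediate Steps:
G(B, K) = (-6 + K)/(9 + B) (G(B, K) = (K - 6)/(9 + B) = (-6 + K)/(9 + B))
(G(-1*(-17), 21) - 55)*69 = ((-6 + 21)/(9 - 1*(-17)) - 55)*69 = (15/(9 + 17) - 55)*69 = (15/26 - 55)*69 = -1415/26*69 = -97635/26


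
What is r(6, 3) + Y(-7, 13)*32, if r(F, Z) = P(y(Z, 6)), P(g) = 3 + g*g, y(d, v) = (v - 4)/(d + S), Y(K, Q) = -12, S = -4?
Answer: -377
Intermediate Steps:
y(d, v) = (-4 + v)/(-4 + d) (y(d, v) = (v - 4)/(d - 4) = (-4 + v)/(-4 + d))
P(g) = 3 + g**2
r(F, Z) = 3 + 4/(-4 + Z)**2 (r(F, Z) = 3 + ((-4 + 6)/(-4 + Z))**2 = 3 + (2/(-4 + Z))**2 = 3 + 4/(-4 + Z)**2)
r(6, 3) + Y(-7, 13)*32 = (3 + 4/(-4 + 3)**2) - 12*32 = (3 + 4/(-1)**2) - 384 = (3 + 4*1) - 384 = (3 + 4) - 384 = 7 - 384 = -377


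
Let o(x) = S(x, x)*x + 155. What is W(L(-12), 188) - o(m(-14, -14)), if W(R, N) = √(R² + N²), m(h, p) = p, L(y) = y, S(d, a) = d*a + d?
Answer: 2393 + 4*√2218 ≈ 2581.4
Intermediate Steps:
S(d, a) = d + a*d (S(d, a) = a*d + d = d + a*d)
W(R, N) = √(N² + R²)
o(x) = 155 + x²*(1 + x) (o(x) = (x*(1 + x))*x + 155 = x²*(1 + x) + 155 = 155 + x²*(1 + x))
W(L(-12), 188) - o(m(-14, -14)) = √(188² + (-12)²) - (155 + (-14)²*(1 - 14)) = √(35344 + 144) - (155 + 196*(-13)) = √35488 - (155 - 2548) = 4*√2218 - 1*(-2393) = 4*√2218 + 2393 = 2393 + 4*√2218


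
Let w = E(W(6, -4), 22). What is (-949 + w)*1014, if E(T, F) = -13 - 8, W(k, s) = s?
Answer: -983580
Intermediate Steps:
E(T, F) = -21
w = -21
(-949 + w)*1014 = (-949 - 21)*1014 = -970*1014 = -983580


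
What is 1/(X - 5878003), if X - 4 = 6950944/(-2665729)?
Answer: -242339/1424469031565 ≈ -1.7013e-7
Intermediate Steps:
X = 337452/242339 (X = 4 + 6950944/(-2665729) = 4 + 6950944*(-1/2665729) = 4 - 631904/242339 = 337452/242339 ≈ 1.3925)
1/(X - 5878003) = 1/(337452/242339 - 5878003) = 1/(-1424469031565/242339) = -242339/1424469031565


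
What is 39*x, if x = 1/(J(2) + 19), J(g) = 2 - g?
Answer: 39/19 ≈ 2.0526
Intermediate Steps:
x = 1/19 (x = 1/((2 - 1*2) + 19) = 1/((2 - 2) + 19) = 1/(0 + 19) = 1/19 ≈ 0.052632)
39*x = 39*(1/19) = 39/19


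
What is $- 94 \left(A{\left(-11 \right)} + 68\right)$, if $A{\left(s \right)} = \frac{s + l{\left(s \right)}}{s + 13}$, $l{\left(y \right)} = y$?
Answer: $-5358$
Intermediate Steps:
$A{\left(s \right)} = \frac{2 s}{13 + s}$ ($A{\left(s \right)} = \frac{s + s}{s + 13} = \frac{2 s}{13 + s}$)
$- 94 \left(A{\left(-11 \right)} + 68\right) = - 94 \left(2 \left(-11\right) \frac{1}{13 - 11} + 68\right) = - 94 \left(2 \left(-11\right) \frac{1}{2} + 68\right) = - 94 \left(-11 + 68\right) = \left(-94\right) 57 = -5358$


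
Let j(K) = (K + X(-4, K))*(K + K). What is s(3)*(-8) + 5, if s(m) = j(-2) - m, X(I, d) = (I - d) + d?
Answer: -163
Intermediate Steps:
X(I, d) = I
j(K) = 2*K*(-4 + K) (j(K) = (K - 4)*(K + K) = (-4 + K)*(2*K) = 2*K*(-4 + K))
s(m) = 24 - m (s(m) = 2*(-2)*(-4 - 2) - m = 2*(-2)*(-6) - m = 24 - m)
s(3)*(-8) + 5 = (24 - 1*3)*(-8) + 5 = (24 - 3)*(-8) + 5 = 21*(-8) + 5 = -168 + 5 = -163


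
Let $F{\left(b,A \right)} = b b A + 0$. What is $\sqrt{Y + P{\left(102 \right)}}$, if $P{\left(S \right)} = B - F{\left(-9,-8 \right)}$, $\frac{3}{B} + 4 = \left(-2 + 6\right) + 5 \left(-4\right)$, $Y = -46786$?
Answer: $\frac{i \sqrt{4613815}}{10} \approx 214.8 i$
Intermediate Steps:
$F{\left(b,A \right)} = A b^{2}$ ($F{\left(b,A \right)} = b^{2} A + 0 = A b^{2} + 0 = A b^{2}$)
$B = - \frac{3}{20}$ ($B = \frac{3}{-4 + \left(\left(-2 + 6\right) + 5 \left(-4\right)\right)} = \frac{3}{-4 + \left(4 - 20\right)} = \frac{3}{-4 - 16} = \frac{3}{-20} = 3 \left(- \frac{1}{20}\right) = - \frac{3}{20} \approx -0.15$)
$P{\left(S \right)} = \frac{12957}{20}$ ($P{\left(S \right)} = - \frac{3}{20} - - 8 \left(-9\right)^{2} = - \frac{3}{20} - \left(-8\right) 81 = - \frac{3}{20} - -648 = - \frac{3}{20} + 648 = \frac{12957}{20}$)
$\sqrt{Y + P{\left(102 \right)}} = \sqrt{-46786 + \frac{12957}{20}} = \sqrt{- \frac{922763}{20}} = \frac{i \sqrt{4613815}}{10}$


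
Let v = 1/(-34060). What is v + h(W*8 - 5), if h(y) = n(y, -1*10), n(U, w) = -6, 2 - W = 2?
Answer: -204361/34060 ≈ -6.0000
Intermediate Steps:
W = 0 (W = 2 - 1*2 = 2 - 2 = 0)
v = -1/34060 ≈ -2.9360e-5
h(y) = -6
v + h(W*8 - 5) = -1/34060 - 6 = -204361/34060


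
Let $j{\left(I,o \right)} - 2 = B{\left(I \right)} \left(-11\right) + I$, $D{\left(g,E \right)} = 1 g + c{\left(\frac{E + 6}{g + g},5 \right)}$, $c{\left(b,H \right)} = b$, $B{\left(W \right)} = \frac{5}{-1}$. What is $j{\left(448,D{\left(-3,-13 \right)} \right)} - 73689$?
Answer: $-73184$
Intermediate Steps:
$B{\left(W \right)} = -5$ ($B{\left(W \right)} = 5 \left(-1\right) = -5$)
$D{\left(g,E \right)} = g + \frac{6 + E}{2 g}$ ($D{\left(g,E \right)} = 1 g + \frac{E + 6}{g + g} = g + \frac{6 + E}{2 g}$)
$j{\left(I,o \right)} = 57 + I$ ($j{\left(I,o \right)} = 2 + \left(\left(-5\right) \left(-11\right) + I\right) = 2 + \left(55 + I\right) = 57 + I$)
$j{\left(448,D{\left(-3,-13 \right)} \right)} - 73689 = \left(57 + 448\right) - 73689 = 505 - 73689 = -73184$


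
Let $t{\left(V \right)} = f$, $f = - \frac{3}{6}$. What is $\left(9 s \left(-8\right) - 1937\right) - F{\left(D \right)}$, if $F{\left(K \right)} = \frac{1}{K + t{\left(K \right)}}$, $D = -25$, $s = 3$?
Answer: $- \frac{109801}{51} \approx -2153.0$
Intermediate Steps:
$f = - \frac{1}{2}$ ($f = \left(-3\right) \frac{1}{6} = - \frac{1}{2} \approx -0.5$)
$t{\left(V \right)} = - \frac{1}{2}$
$F{\left(K \right)} = \frac{1}{- \frac{1}{2} + K}$ ($F{\left(K \right)} = \frac{1}{K - \frac{1}{2}} = \frac{1}{- \frac{1}{2} + K}$)
$\left(9 s \left(-8\right) - 1937\right) - F{\left(D \right)} = \left(9 \cdot 3 \left(-8\right) - 1937\right) - \frac{2}{-1 + 2 \left(-25\right)} = \left(27 \left(-8\right) - 1937\right) - \frac{2}{-1 - 50} = \left(-216 - 1937\right) - \frac{2}{-51} = -2153 - 2 \left(- \frac{1}{51}\right) = -2153 - - \frac{2}{51} = -2153 + \frac{2}{51} = - \frac{109801}{51}$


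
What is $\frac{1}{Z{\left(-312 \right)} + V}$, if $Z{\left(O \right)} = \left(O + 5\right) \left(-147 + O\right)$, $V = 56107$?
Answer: $\frac{1}{197020} \approx 5.0756 \cdot 10^{-6}$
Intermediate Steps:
$Z{\left(O \right)} = \left(-147 + O\right) \left(5 + O\right)$ ($Z{\left(O \right)} = \left(5 + O\right) \left(-147 + O\right) = \left(-147 + O\right) \left(5 + O\right)$)
$\frac{1}{Z{\left(-312 \right)} + V} = \frac{1}{\left(-735 + \left(-312\right)^{2} - -44304\right) + 56107} = \frac{1}{\left(-735 + 97344 + 44304\right) + 56107} = \frac{1}{140913 + 56107} = \frac{1}{197020}$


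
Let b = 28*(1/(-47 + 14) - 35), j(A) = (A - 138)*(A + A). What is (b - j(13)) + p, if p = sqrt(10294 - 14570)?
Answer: 74882/33 + 2*I*sqrt(1069) ≈ 2269.2 + 65.391*I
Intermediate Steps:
j(A) = 2*A*(-138 + A) (j(A) = (-138 + A)*(2*A) = 2*A*(-138 + A))
b = -32368/33 (b = 28*(1/(-33) - 35) = 28*(-1/33 - 35) = 28*(-1156/33) = -32368/33 ≈ -980.85)
p = 2*I*sqrt(1069) (p = sqrt(-4276) = 2*I*sqrt(1069) ≈ 65.391*I)
(b - j(13)) + p = (-32368/33 - 2*13*(-138 + 13)) + 2*I*sqrt(1069) = (-32368/33 - 2*13*(-125)) + 2*I*sqrt(1069) = (-32368/33 - 1*(-3250)) + 2*I*sqrt(1069) = (-32368/33 + 3250) + 2*I*sqrt(1069) = 74882/33 + 2*I*sqrt(1069)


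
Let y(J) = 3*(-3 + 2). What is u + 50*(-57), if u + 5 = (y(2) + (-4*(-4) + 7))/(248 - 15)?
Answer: -665195/233 ≈ -2854.9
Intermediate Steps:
y(J) = -3 (y(J) = 3*(-1) = -3)
u = -1145/233 (u = -5 + (-3 + (-4*(-4) + 7))/(248 - 15) = -5 + (-3 + (16 + 7))/233 = -5 + (-3 + 23)*(1/233) = -5 + 20*(1/233) = -5 + 20/233 = -1145/233 ≈ -4.9142)
u + 50*(-57) = -1145/233 + 50*(-57) = -1145/233 - 2850 = -665195/233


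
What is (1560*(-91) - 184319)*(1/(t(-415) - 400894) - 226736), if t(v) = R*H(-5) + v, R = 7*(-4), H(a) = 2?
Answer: 29692659739570839/401365 ≈ 7.3979e+10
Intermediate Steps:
R = -28
t(v) = -56 + v (t(v) = -28*2 + v = -56 + v)
(1560*(-91) - 184319)*(1/(t(-415) - 400894) - 226736) = (1560*(-91) - 184319)*(1/((-56 - 415) - 400894) - 226736) = (-141960 - 184319)*(1/(-471 - 400894) - 226736) = -326279*(1/(-401365) - 226736) = -326279*(-1/401365 - 226736) = -326279*(-91003894641/401365) = 29692659739570839/401365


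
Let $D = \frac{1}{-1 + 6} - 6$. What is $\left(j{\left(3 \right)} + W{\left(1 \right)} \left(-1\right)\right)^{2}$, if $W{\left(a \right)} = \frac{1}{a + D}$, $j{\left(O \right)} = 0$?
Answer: $\frac{25}{576} \approx 0.043403$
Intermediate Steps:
$D = - \frac{29}{5}$ ($D = \frac{1}{5} - 6 = - \frac{29}{5} \approx -5.8$)
$W{\left(a \right)} = \frac{1}{- \frac{29}{5} + a}$ ($W{\left(a \right)} = \frac{1}{a - \frac{29}{5}} = \frac{1}{- \frac{29}{5} + a}$)
$\left(j{\left(3 \right)} + W{\left(1 \right)} \left(-1\right)\right)^{2} = \left(0 + \frac{5}{-29 + 5 \cdot 1} \left(-1\right)\right)^{2} = \left(0 + \frac{5}{-29 + 5} \left(-1\right)\right)^{2} = \left(0 + \frac{5}{-24} \left(-1\right)\right)^{2} = \left(0 + 5 \left(- \frac{1}{24}\right) \left(-1\right)\right)^{2} = \left(0 - - \frac{5}{24}\right)^{2} = \left(0 + \frac{5}{24}\right)^{2} = \left(\frac{5}{24}\right)^{2} = \frac{25}{576}$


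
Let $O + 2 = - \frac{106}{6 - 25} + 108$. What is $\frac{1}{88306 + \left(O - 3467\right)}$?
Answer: $\frac{19}{1614061} \approx 1.1772 \cdot 10^{-5}$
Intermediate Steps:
$O = \frac{2120}{19}$ ($O = -2 + \left(- \frac{106}{6 - 25} + 108\right) = -2 + \left(- \frac{106}{-19} + 108\right) = -2 + \left(\left(-106\right) \left(- \frac{1}{19}\right) + 108\right) = -2 + \left(\frac{106}{19} + 108\right) = -2 + \frac{2158}{19} = \frac{2120}{19} \approx 111.58$)
$\frac{1}{88306 + \left(O - 3467\right)} = \frac{1}{88306 + \left(\frac{2120}{19} - 3467\right)} = \frac{1}{88306 - \frac{63753}{19}} = \frac{1}{\frac{1614061}{19}} = \frac{19}{1614061}$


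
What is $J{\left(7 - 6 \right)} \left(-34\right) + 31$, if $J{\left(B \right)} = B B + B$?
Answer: $-37$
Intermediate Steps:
$J{\left(B \right)} = B + B^{2}$ ($J{\left(B \right)} = B^{2} + B = B + B^{2}$)
$J{\left(7 - 6 \right)} \left(-34\right) + 31 = \left(7 - 6\right) \left(1 + \left(7 - 6\right)\right) \left(-34\right) + 31 = 1 \left(1 + 1\right) \left(-34\right) + 31 = 1 \cdot 2 \left(-34\right) + 31 = 2 \left(-34\right) + 31 = -68 + 31 = -37$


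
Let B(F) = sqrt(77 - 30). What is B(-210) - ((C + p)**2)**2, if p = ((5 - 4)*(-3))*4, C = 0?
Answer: -20736 + sqrt(47) ≈ -20729.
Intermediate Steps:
B(F) = sqrt(47)
p = -12 (p = (1*(-3))*4 = -3*4 = -12)
B(-210) - ((C + p)**2)**2 = sqrt(47) - ((0 - 12)**2)**2 = sqrt(47) - ((-12)**2)**2 = sqrt(47) - 1*144**2 = sqrt(47) - 1*20736 = sqrt(47) - 20736 = -20736 + sqrt(47)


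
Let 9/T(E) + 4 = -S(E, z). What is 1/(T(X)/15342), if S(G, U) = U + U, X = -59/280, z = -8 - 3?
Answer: 30684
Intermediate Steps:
z = -11
X = -59/280 (X = -59*1/280 = -59/280 ≈ -0.21071)
S(G, U) = 2*U
T(E) = ½ (T(E) = 9/(-4 - 2*(-11)) = 9/(-4 - 1*(-22)) = 9/(-4 + 22) = 9/18 = 9*(1/18) = ½)
1/(T(X)/15342) = 1/((½)/15342) = 1/((½)*(1/15342)) = 1/(1/30684) = 30684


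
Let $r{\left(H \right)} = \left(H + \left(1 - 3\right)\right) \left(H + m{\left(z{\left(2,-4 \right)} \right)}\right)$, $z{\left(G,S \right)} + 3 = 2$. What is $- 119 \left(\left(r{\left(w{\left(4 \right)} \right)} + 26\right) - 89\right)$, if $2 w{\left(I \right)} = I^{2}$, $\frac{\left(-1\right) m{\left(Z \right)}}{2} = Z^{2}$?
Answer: $3213$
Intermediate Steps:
$z{\left(G,S \right)} = -1$ ($z{\left(G,S \right)} = -3 + 2 = -1$)
$m{\left(Z \right)} = - 2 Z^{2}$
$w{\left(I \right)} = \frac{I^{2}}{2}$
$r{\left(H \right)} = \left(-2 + H\right)^{2}$ ($r{\left(H \right)} = \left(H + \left(1 - 3\right)\right) \left(H - 2 \left(-1\right)^{2}\right) = \left(H - 2\right) \left(H - 2\right) = \left(-2 + H\right) \left(H - 2\right) = \left(-2 + H\right) \left(-2 + H\right) = \left(-2 + H\right)^{2}$)
$- 119 \left(\left(r{\left(w{\left(4 \right)} \right)} + 26\right) - 89\right) = - 119 \left(\left(\left(4 + \left(\frac{4^{2}}{2}\right)^{2} - 4 \frac{4^{2}}{2}\right) + 26\right) - 89\right) = - 119 \left(\left(\left(4 + \left(\frac{1}{2} \cdot 16\right)^{2} - 4 \cdot \frac{1}{2} \cdot 16\right) + 26\right) - 89\right) = - 119 \left(\left(\left(4 + 8^{2} - 32\right) + 26\right) - 89\right) = - 119 \left(\left(\left(4 + 64 - 32\right) + 26\right) - 89\right) = - 119 \left(\left(36 + 26\right) - 89\right) = - 119 \left(62 - 89\right) = - 119 \left(-27\right) = \left(-1\right) \left(-3213\right) = 3213$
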